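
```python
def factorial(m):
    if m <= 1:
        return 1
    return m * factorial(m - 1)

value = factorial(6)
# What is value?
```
Call trace:
factorial(m=6)
  factorial(m=5)
    factorial(m=4)
      factorial(m=3)
        factorial(m=2)
          factorial(m=1)
          -> return 1
        -> return 2
      -> return 6
    -> return 24
  -> return 120
-> return 720

Final answer: 720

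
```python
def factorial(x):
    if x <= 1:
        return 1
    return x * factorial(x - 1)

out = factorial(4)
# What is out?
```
Call trace:
factorial(x=4)
  factorial(x=3)
    factorial(x=2)
      factorial(x=1)
      -> return 1
    -> return 2
  -> return 6
-> return 24

Final answer: 24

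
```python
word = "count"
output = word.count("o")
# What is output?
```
Trace:
  word='count'
  word='count', output=1

Final answer: 1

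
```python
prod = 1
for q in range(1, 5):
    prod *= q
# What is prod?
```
Trace:
  prod=1
  prod=1, q=1
  prod=2, q=2
  prod=6, q=3
  prod=24, q=4

Final answer: 24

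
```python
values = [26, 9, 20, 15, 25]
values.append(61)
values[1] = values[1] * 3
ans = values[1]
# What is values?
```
Trace:
  values=[26, 9, 20, 15, 25]
  values=[26, 9, 20, 15, 25, 61]
  values=[26, 27, 20, 15, 25, 61]
  values=[26, 27, 20, 15, 25, 61], ans=27

Final answer: [26, 27, 20, 15, 25, 61]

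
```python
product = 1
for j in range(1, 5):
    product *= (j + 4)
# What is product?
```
Trace:
  product=1
  product=5, j=1
  product=30, j=2
  product=210, j=3
  product=1680, j=4

Final answer: 1680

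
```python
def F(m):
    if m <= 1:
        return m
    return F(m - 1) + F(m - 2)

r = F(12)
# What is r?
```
Call trace (a repeated sub-call is expanded the first time; later identical calls just restate its return value):
F(m=12)
  F(m=11)
    F(m=10)
      F(m=9)
        F(m=8)
          F(m=7)
            F(m=6)
              F(m=5)
                F(m=4)
                  F(m=3)
                    F(m=2)
                      F(m=1)
                      -> return 1
                      F(m=0)
                      -> return 0
                    -> return 1
                    F(m=1)
                    -> return 1
                  -> return 2
                  F(m=2) -> return 1  (same call as traced above)
                -> return 3
                F(m=3) -> return 2  (same call as traced above)
              -> return 5
              F(m=4) -> return 3  (same call as traced above)
            -> return 8
            F(m=5) -> return 5  (same call as traced above)
          -> return 13
          F(m=6) -> return 8  (same call as traced above)
        -> return 21
        F(m=7) -> return 13  (same call as traced above)
      -> return 34
      F(m=8) -> return 21  (same call as traced above)
    -> return 55
    F(m=9) -> return 34  (same call as traced above)
  -> return 89
  F(m=10) -> return 55  (same call as traced above)
-> return 144

Final answer: 144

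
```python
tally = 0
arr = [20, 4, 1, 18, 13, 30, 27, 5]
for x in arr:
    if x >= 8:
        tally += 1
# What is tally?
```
Trace:
  tally=0
  tally=1, x=20
  tally=1, x=4
  tally=1, x=1
  tally=2, x=18
  tally=3, x=13
  tally=4, x=30
  tally=5, x=27
  tally=5, x=5

Final answer: 5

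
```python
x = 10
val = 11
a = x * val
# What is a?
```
Trace:
  x=10
  x=10, val=11
  x=10, val=11, a=110

Final answer: 110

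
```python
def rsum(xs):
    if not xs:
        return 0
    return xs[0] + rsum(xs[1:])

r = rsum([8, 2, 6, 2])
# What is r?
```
Call trace:
rsum(xs=[8, 2, 6, 2])
  rsum(xs=[2, 6, 2])
    rsum(xs=[6, 2])
      rsum(xs=[2])
        rsum(xs=[])
        -> return 0
      -> return 2
    -> return 8
  -> return 10
-> return 18

Final answer: 18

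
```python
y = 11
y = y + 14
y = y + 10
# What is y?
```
Trace:
  y=11
  y=25
  y=35

Final answer: 35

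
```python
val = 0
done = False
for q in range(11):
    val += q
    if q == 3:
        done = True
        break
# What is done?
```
Trace:
  val=0
  val=0, done=False
  val=0, done=False, q=0
  val=1, done=False, q=1
  val=3, done=False, q=2
  val=6, done=True, q=3

Final answer: True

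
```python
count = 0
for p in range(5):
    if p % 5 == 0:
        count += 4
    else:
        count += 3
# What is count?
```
Trace:
  count=0
  count=4, p=0
  count=7, p=1
  count=10, p=2
  count=13, p=3
  count=16, p=4

Final answer: 16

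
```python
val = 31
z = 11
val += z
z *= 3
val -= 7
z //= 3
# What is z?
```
Trace:
  val=31
  val=31, z=11
  val=42, z=11
  val=42, z=33
  val=35, z=33
  val=35, z=11

Final answer: 11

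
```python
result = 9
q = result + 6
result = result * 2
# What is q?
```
Trace:
  result=9
  result=9, q=15
  result=18, q=15

Final answer: 15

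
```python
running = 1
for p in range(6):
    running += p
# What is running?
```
Trace:
  running=1
  running=1, p=0
  running=2, p=1
  running=4, p=2
  running=7, p=3
  running=11, p=4
  running=16, p=5

Final answer: 16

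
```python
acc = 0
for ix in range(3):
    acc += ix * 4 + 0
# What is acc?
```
Trace:
  acc=0
  acc=0, ix=0
  acc=4, ix=1
  acc=12, ix=2

Final answer: 12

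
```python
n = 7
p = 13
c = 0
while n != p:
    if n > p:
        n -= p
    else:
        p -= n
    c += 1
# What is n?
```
Trace:
  n=7
  n=7, p=13
  n=7, p=13, c=0
  n=7, p=6, c=1
  n=1, p=6, c=2
  n=1, p=5, c=3
  n=1, p=4, c=4
  n=1, p=3, c=5
  n=1, p=2, c=6
  n=1, p=1, c=7

Final answer: 1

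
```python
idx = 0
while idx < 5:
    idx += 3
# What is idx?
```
Trace:
  idx=0
  idx=3
  idx=6

Final answer: 6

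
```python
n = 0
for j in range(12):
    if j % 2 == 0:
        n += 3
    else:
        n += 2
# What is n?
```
Trace:
  n=0
  n=3, j=0
  n=5, j=1
  n=8, j=2
  n=10, j=3
  n=13, j=4
  n=15, j=5
  n=18, j=6
  n=20, j=7
  n=23, j=8
  n=25, j=9
  n=28, j=10
  n=30, j=11

Final answer: 30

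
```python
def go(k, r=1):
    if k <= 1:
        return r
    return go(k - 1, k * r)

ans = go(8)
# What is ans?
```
Call trace:
go(k=8, r=1)
  go(k=7, r=8)
    go(k=6, r=56)
      go(k=5, r=336)
        go(k=4, r=1680)
          go(k=3, r=6720)
            go(k=2, r=20160)
              go(k=1, r=40320)
              -> return 40320
            -> return 40320
          -> return 40320
        -> return 40320
      -> return 40320
    -> return 40320
  -> return 40320
-> return 40320

Final answer: 40320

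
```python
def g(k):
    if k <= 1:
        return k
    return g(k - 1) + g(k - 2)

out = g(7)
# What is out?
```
Call trace (a repeated sub-call is expanded the first time; later identical calls just restate its return value):
g(k=7)
  g(k=6)
    g(k=5)
      g(k=4)
        g(k=3)
          g(k=2)
            g(k=1)
            -> return 1
            g(k=0)
            -> return 0
          -> return 1
          g(k=1)
          -> return 1
        -> return 2
        g(k=2) -> return 1  (same call as traced above)
      -> return 3
      g(k=3) -> return 2  (same call as traced above)
    -> return 5
    g(k=4) -> return 3  (same call as traced above)
  -> return 8
  g(k=5) -> return 5  (same call as traced above)
-> return 13

Final answer: 13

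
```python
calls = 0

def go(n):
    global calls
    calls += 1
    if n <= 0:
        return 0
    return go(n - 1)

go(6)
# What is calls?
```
Call trace:
go(n=6)
  go(n=5)
    go(n=4)
      go(n=3)
        go(n=2)
          go(n=1)
            go(n=0)
            -> return 0
          -> return 0
        -> return 0
      -> return 0
    -> return 0
  -> return 0
-> return 0

calls is incremented once per call. go is entered once for each n = 6, 5, 4, 3, 2, 1, 0 (the n <= 0 call returns without recursing), i.e. 6 + 1 calls.
calls = 7

Final answer: 7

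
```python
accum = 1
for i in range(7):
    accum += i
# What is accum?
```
Trace:
  accum=1
  accum=1, i=0
  accum=2, i=1
  accum=4, i=2
  accum=7, i=3
  accum=11, i=4
  accum=16, i=5
  accum=22, i=6

Final answer: 22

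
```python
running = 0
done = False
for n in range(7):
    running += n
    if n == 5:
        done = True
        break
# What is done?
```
Trace:
  running=0
  running=0, done=False
  running=0, done=False, n=0
  running=1, done=False, n=1
  running=3, done=False, n=2
  running=6, done=False, n=3
  running=10, done=False, n=4
  running=15, done=True, n=5

Final answer: True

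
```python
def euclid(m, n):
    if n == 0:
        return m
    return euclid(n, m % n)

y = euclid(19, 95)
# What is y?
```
Call trace:
euclid(m=19, n=95)
  euclid(m=95, n=19)
    euclid(m=19, n=0)
    -> return 19
  -> return 19
-> return 19

Final answer: 19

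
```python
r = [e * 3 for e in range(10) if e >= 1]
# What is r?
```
Trace:
  e=0
  e=1
  e=2
  e=3
  e=4
  e=5
  e=6
  e=7
  e=8
  e=9
  r=[3, 6, 9, 12, 15, 18, 21, 24, 27]

Final answer: [3, 6, 9, 12, 15, 18, 21, 24, 27]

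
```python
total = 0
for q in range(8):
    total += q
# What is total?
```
Trace:
  total=0
  total=0, q=0
  total=1, q=1
  total=3, q=2
  total=6, q=3
  total=10, q=4
  total=15, q=5
  total=21, q=6
  total=28, q=7

Final answer: 28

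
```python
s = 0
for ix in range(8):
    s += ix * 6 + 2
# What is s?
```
Trace:
  s=0
  s=2, ix=0
  s=10, ix=1
  s=24, ix=2
  s=44, ix=3
  s=70, ix=4
  s=102, ix=5
  s=140, ix=6
  s=184, ix=7

Final answer: 184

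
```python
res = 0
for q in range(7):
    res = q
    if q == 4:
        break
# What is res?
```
Trace:
  res=0
  res=0, q=0
  res=1, q=1
  res=2, q=2
  res=3, q=3
  res=4, q=4

Final answer: 4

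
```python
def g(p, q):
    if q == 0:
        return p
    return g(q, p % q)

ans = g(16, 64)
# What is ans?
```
Call trace:
g(p=16, q=64)
  g(p=64, q=16)
    g(p=16, q=0)
    -> return 16
  -> return 16
-> return 16

Final answer: 16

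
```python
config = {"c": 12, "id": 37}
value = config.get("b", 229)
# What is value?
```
Trace:
  config={'c': 12, 'id': 37}
  config={'c': 12, 'id': 37}, value=229

Final answer: 229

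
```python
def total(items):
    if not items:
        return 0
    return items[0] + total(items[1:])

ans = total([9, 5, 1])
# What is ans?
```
Call trace:
total(items=[9, 5, 1])
  total(items=[5, 1])
    total(items=[1])
      total(items=[])
      -> return 0
    -> return 1
  -> return 6
-> return 15

Final answer: 15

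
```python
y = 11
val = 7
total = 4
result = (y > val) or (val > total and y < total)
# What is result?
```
Trace:
  y=11
  y=11, val=7
  y=11, val=7, total=4
  y=11, val=7, total=4, result=True

Final answer: True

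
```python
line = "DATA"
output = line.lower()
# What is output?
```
Trace:
  line='DATA'
  line='DATA', output='data'

Final answer: 'data'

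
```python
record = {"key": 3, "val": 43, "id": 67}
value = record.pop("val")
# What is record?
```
Trace:
  record={'key': 3, 'val': 43, 'id': 67}
  record={'key': 3, 'id': 67}, value=43

Final answer: {'key': 3, 'id': 67}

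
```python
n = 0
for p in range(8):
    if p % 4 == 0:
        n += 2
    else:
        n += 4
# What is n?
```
Trace:
  n=0
  n=2, p=0
  n=6, p=1
  n=10, p=2
  n=14, p=3
  n=16, p=4
  n=20, p=5
  n=24, p=6
  n=28, p=7

Final answer: 28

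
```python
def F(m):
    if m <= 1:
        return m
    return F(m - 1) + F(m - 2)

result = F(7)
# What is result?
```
Call trace (a repeated sub-call is expanded the first time; later identical calls just restate its return value):
F(m=7)
  F(m=6)
    F(m=5)
      F(m=4)
        F(m=3)
          F(m=2)
            F(m=1)
            -> return 1
            F(m=0)
            -> return 0
          -> return 1
          F(m=1)
          -> return 1
        -> return 2
        F(m=2) -> return 1  (same call as traced above)
      -> return 3
      F(m=3) -> return 2  (same call as traced above)
    -> return 5
    F(m=4) -> return 3  (same call as traced above)
  -> return 8
  F(m=5) -> return 5  (same call as traced above)
-> return 13

Final answer: 13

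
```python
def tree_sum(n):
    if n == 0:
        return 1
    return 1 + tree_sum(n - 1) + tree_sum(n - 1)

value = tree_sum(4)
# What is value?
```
Call trace (a repeated sub-call is expanded the first time; later identical calls just restate its return value):
tree_sum(n=4)
  tree_sum(n=3)
    tree_sum(n=2)
      tree_sum(n=1)
        tree_sum(n=0)
        -> return 1
        tree_sum(n=0)
        -> return 1
      -> return 3
      tree_sum(n=1) -> return 3  (same call as traced above)
    -> return 7
    tree_sum(n=2) -> return 7  (same call as traced above)
  -> return 15
  tree_sum(n=3) -> return 15  (same call as traced above)
-> return 31

Final answer: 31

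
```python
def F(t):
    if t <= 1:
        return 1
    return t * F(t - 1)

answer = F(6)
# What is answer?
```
Call trace:
F(t=6)
  F(t=5)
    F(t=4)
      F(t=3)
        F(t=2)
          F(t=1)
          -> return 1
        -> return 2
      -> return 6
    -> return 24
  -> return 120
-> return 720

Final answer: 720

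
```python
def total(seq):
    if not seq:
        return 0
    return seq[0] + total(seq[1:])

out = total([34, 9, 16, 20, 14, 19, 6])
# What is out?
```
Call trace:
total(seq=[34, 9, 16, 20, 14, 19, 6])
  total(seq=[9, 16, 20, 14, 19, 6])
    total(seq=[16, 20, 14, 19, 6])
      total(seq=[20, 14, 19, 6])
        total(seq=[14, 19, 6])
          total(seq=[19, 6])
            total(seq=[6])
              total(seq=[])
              -> return 0
            -> return 6
          -> return 25
        -> return 39
      -> return 59
    -> return 75
  -> return 84
-> return 118

Final answer: 118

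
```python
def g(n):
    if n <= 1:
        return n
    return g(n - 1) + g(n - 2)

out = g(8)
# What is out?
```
Call trace (a repeated sub-call is expanded the first time; later identical calls just restate its return value):
g(n=8)
  g(n=7)
    g(n=6)
      g(n=5)
        g(n=4)
          g(n=3)
            g(n=2)
              g(n=1)
              -> return 1
              g(n=0)
              -> return 0
            -> return 1
            g(n=1)
            -> return 1
          -> return 2
          g(n=2) -> return 1  (same call as traced above)
        -> return 3
        g(n=3) -> return 2  (same call as traced above)
      -> return 5
      g(n=4) -> return 3  (same call as traced above)
    -> return 8
    g(n=5) -> return 5  (same call as traced above)
  -> return 13
  g(n=6) -> return 8  (same call as traced above)
-> return 21

Final answer: 21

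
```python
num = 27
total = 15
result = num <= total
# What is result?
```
Trace:
  num=27
  num=27, total=15
  num=27, total=15, result=False

Final answer: False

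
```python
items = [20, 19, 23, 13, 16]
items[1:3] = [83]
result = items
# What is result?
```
Trace:
  items=[20, 19, 23, 13, 16]
  items=[20, 83, 13, 16]
  items=[20, 83, 13, 16], result=[20, 83, 13, 16]

Final answer: [20, 83, 13, 16]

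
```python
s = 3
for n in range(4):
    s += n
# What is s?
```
Trace:
  s=3
  s=3, n=0
  s=4, n=1
  s=6, n=2
  s=9, n=3

Final answer: 9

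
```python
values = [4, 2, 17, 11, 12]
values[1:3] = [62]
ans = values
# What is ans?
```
Trace:
  values=[4, 2, 17, 11, 12]
  values=[4, 62, 11, 12]
  values=[4, 62, 11, 12], ans=[4, 62, 11, 12]

Final answer: [4, 62, 11, 12]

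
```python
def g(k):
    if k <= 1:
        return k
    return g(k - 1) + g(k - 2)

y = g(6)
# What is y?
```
Call trace (a repeated sub-call is expanded the first time; later identical calls just restate its return value):
g(k=6)
  g(k=5)
    g(k=4)
      g(k=3)
        g(k=2)
          g(k=1)
          -> return 1
          g(k=0)
          -> return 0
        -> return 1
        g(k=1)
        -> return 1
      -> return 2
      g(k=2) -> return 1  (same call as traced above)
    -> return 3
    g(k=3) -> return 2  (same call as traced above)
  -> return 5
  g(k=4) -> return 3  (same call as traced above)
-> return 8

Final answer: 8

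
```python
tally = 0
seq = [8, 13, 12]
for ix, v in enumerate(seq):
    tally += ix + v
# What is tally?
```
Trace:
  tally=0
  tally=8, ix=0, v=8
  tally=22, ix=1, v=13
  tally=36, ix=2, v=12

Final answer: 36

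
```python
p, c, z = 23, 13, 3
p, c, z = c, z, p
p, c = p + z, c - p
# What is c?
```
Trace:
  p=23, c=13, z=3
  p=13, c=3, z=23
  p=36, c=-10, z=23

Final answer: -10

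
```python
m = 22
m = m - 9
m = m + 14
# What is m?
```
Trace:
  m=22
  m=13
  m=27

Final answer: 27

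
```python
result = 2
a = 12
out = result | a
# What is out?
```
Trace:
  result=2
  result=2, a=12
  result=2, a=12, out=14

Final answer: 14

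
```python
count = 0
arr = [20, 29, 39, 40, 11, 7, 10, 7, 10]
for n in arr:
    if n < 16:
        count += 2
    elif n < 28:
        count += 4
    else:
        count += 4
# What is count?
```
Trace:
  count=0
  count=4, n=20
  count=8, n=29
  count=12, n=39
  count=16, n=40
  count=18, n=11
  count=20, n=7
  count=22, n=10
  count=24, n=7
  count=26, n=10

Final answer: 26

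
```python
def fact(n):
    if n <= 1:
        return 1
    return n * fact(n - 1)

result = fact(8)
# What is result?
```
Call trace:
fact(n=8)
  fact(n=7)
    fact(n=6)
      fact(n=5)
        fact(n=4)
          fact(n=3)
            fact(n=2)
              fact(n=1)
              -> return 1
            -> return 2
          -> return 6
        -> return 24
      -> return 120
    -> return 720
  -> return 5040
-> return 40320

Final answer: 40320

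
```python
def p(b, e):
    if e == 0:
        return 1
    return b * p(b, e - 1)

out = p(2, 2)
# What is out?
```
Call trace:
p(b=2, e=2)
  p(b=2, e=1)
    p(b=2, e=0)
    -> return 1
  -> return 2
-> return 4

Final answer: 4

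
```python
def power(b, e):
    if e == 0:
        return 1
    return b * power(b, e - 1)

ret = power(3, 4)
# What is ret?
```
Call trace:
power(b=3, e=4)
  power(b=3, e=3)
    power(b=3, e=2)
      power(b=3, e=1)
        power(b=3, e=0)
        -> return 1
      -> return 3
    -> return 9
  -> return 27
-> return 81

Final answer: 81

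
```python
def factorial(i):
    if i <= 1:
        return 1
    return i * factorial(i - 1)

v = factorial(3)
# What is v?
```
Call trace:
factorial(i=3)
  factorial(i=2)
    factorial(i=1)
    -> return 1
  -> return 2
-> return 6

Final answer: 6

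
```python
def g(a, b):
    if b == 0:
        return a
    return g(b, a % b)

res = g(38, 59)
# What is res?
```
Call trace:
g(a=38, b=59)
  g(a=59, b=38)
    g(a=38, b=21)
      g(a=21, b=17)
        g(a=17, b=4)
          g(a=4, b=1)
            g(a=1, b=0)
            -> return 1
          -> return 1
        -> return 1
      -> return 1
    -> return 1
  -> return 1
-> return 1

Final answer: 1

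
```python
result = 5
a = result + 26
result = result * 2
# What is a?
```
Trace:
  result=5
  result=5, a=31
  result=10, a=31

Final answer: 31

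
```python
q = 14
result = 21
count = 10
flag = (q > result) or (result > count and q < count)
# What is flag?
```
Trace:
  q=14
  q=14, result=21
  q=14, result=21, count=10
  q=14, result=21, count=10, flag=False

Final answer: False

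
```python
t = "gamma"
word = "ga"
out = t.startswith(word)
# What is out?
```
Trace:
  t='gamma'
  t='gamma', word='ga'
  t='gamma', word='ga', out=True

Final answer: True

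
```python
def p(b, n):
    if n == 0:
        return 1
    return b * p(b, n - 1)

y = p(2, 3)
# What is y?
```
Call trace:
p(b=2, n=3)
  p(b=2, n=2)
    p(b=2, n=1)
      p(b=2, n=0)
      -> return 1
    -> return 2
  -> return 4
-> return 8

Final answer: 8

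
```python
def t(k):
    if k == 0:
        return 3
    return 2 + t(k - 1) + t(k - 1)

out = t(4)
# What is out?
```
Call trace (a repeated sub-call is expanded the first time; later identical calls just restate its return value):
t(k=4)
  t(k=3)
    t(k=2)
      t(k=1)
        t(k=0)
        -> return 3
        t(k=0)
        -> return 3
      -> return 8
      t(k=1) -> return 8  (same call as traced above)
    -> return 18
    t(k=2) -> return 18  (same call as traced above)
  -> return 38
  t(k=3) -> return 38  (same call as traced above)
-> return 78

Final answer: 78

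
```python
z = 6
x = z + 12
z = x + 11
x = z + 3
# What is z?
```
Trace:
  z=6
  z=6, x=18
  z=29, x=18
  z=29, x=32

Final answer: 29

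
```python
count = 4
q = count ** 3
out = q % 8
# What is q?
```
Trace:
  count=4
  count=4, q=64
  count=4, q=64, out=0

Final answer: 64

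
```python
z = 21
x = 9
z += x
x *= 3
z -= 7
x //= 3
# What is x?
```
Trace:
  z=21
  z=21, x=9
  z=30, x=9
  z=30, x=27
  z=23, x=27
  z=23, x=9

Final answer: 9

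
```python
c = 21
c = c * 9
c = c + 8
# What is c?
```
Trace:
  c=21
  c=189
  c=197

Final answer: 197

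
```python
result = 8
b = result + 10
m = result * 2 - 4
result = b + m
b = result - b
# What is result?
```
Trace:
  result=8
  result=8, b=18
  result=8, b=18, m=12
  result=30, b=18, m=12
  result=30, b=12, m=12

Final answer: 30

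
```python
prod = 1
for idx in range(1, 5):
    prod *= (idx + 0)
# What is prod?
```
Trace:
  prod=1
  prod=1, idx=1
  prod=2, idx=2
  prod=6, idx=3
  prod=24, idx=4

Final answer: 24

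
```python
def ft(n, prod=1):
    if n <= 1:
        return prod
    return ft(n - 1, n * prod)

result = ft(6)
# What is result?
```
Call trace:
ft(n=6, prod=1)
  ft(n=5, prod=6)
    ft(n=4, prod=30)
      ft(n=3, prod=120)
        ft(n=2, prod=360)
          ft(n=1, prod=720)
          -> return 720
        -> return 720
      -> return 720
    -> return 720
  -> return 720
-> return 720

Final answer: 720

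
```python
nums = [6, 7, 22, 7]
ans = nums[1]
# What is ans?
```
Trace:
  nums=[6, 7, 22, 7]
  nums=[6, 7, 22, 7], ans=7

Final answer: 7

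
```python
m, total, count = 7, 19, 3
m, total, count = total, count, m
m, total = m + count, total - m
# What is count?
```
Trace:
  m=7, total=19, count=3
  m=19, total=3, count=7
  m=26, total=-16, count=7

Final answer: 7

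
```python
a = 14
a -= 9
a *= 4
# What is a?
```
Trace:
  a=14
  a=5
  a=20

Final answer: 20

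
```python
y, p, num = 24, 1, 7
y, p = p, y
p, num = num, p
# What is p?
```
Trace:
  y=24, p=1, num=7
  y=1, p=24, num=7
  y=1, p=7, num=24

Final answer: 7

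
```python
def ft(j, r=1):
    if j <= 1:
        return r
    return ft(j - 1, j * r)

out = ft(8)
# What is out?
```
Call trace:
ft(j=8, r=1)
  ft(j=7, r=8)
    ft(j=6, r=56)
      ft(j=5, r=336)
        ft(j=4, r=1680)
          ft(j=3, r=6720)
            ft(j=2, r=20160)
              ft(j=1, r=40320)
              -> return 40320
            -> return 40320
          -> return 40320
        -> return 40320
      -> return 40320
    -> return 40320
  -> return 40320
-> return 40320

Final answer: 40320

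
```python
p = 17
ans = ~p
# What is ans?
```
Trace:
  p=17
  p=17, ans=-18

Final answer: -18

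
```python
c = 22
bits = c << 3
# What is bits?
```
Trace:
  c=22
  c=22, bits=176

Final answer: 176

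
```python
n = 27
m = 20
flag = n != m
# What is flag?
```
Trace:
  n=27
  n=27, m=20
  n=27, m=20, flag=True

Final answer: True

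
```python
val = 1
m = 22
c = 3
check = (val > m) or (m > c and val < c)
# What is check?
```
Trace:
  val=1
  val=1, m=22
  val=1, m=22, c=3
  val=1, m=22, c=3, check=True

Final answer: True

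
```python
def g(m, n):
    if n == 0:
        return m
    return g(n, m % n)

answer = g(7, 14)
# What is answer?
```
Call trace:
g(m=7, n=14)
  g(m=14, n=7)
    g(m=7, n=0)
    -> return 7
  -> return 7
-> return 7

Final answer: 7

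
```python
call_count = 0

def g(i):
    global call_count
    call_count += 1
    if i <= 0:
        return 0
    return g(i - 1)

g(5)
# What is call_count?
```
Call trace:
g(i=5)
  g(i=4)
    g(i=3)
      g(i=2)
        g(i=1)
          g(i=0)
          -> return 0
        -> return 0
      -> return 0
    -> return 0
  -> return 0
-> return 0

call_count is incremented once per call. g is entered once for each i = 5, 4, 3, 2, 1, 0 (the i <= 0 call returns without recursing), i.e. 5 + 1 calls.
call_count = 6

Final answer: 6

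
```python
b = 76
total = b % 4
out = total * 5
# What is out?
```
Trace:
  b=76
  b=76, total=0
  b=76, total=0, out=0

Final answer: 0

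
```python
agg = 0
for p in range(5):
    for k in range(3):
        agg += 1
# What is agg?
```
Trace:
  agg=0
  agg=1, p=0, k=0
  agg=2, p=0, k=1
  agg=3, p=0, k=2
  agg=4, p=1, k=0
  agg=5, p=1, k=1
  agg=6, p=1, k=2
  agg=7, p=2, k=0
  agg=8, p=2, k=1
  agg=9, p=2, k=2
  agg=10, p=3, k=0
  agg=11, p=3, k=1
  agg=12, p=3, k=2
  agg=13, p=4, k=0
  agg=14, p=4, k=1
  agg=15, p=4, k=2

Final answer: 15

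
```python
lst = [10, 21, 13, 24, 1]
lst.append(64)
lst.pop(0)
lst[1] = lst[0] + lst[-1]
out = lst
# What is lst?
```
Trace:
  lst=[10, 21, 13, 24, 1]
  lst=[10, 21, 13, 24, 1, 64]
  lst=[21, 13, 24, 1, 64]
  lst=[21, 85, 24, 1, 64]
  lst=[21, 85, 24, 1, 64], out=[21, 85, 24, 1, 64]

Final answer: [21, 85, 24, 1, 64]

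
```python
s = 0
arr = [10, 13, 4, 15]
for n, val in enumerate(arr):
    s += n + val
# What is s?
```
Trace:
  s=0
  s=10, n=0, val=10
  s=24, n=1, val=13
  s=30, n=2, val=4
  s=48, n=3, val=15

Final answer: 48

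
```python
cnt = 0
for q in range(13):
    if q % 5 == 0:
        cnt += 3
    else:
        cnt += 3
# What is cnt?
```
Trace:
  cnt=0
  cnt=3, q=0
  cnt=6, q=1
  cnt=9, q=2
  cnt=12, q=3
  cnt=15, q=4
  cnt=18, q=5
  cnt=21, q=6
  cnt=24, q=7
  cnt=27, q=8
  cnt=30, q=9
  cnt=33, q=10
  cnt=36, q=11
  cnt=39, q=12

Final answer: 39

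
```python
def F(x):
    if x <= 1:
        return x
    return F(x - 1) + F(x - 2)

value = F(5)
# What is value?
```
Call trace (a repeated sub-call is expanded the first time; later identical calls just restate its return value):
F(x=5)
  F(x=4)
    F(x=3)
      F(x=2)
        F(x=1)
        -> return 1
        F(x=0)
        -> return 0
      -> return 1
      F(x=1)
      -> return 1
    -> return 2
    F(x=2) -> return 1  (same call as traced above)
  -> return 3
  F(x=3) -> return 2  (same call as traced above)
-> return 5

Final answer: 5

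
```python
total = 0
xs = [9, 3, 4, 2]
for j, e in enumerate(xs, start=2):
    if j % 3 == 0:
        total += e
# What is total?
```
Trace:
  total=0
  total=0, j=2, e=9
  total=3, j=3, e=3
  total=3, j=4, e=4
  total=3, j=5, e=2

Final answer: 3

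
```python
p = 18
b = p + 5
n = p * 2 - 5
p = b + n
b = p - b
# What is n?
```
Trace:
  p=18
  p=18, b=23
  p=18, b=23, n=31
  p=54, b=23, n=31
  p=54, b=31, n=31

Final answer: 31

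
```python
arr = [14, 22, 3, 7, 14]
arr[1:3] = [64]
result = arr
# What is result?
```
Trace:
  arr=[14, 22, 3, 7, 14]
  arr=[14, 64, 7, 14]
  arr=[14, 64, 7, 14], result=[14, 64, 7, 14]

Final answer: [14, 64, 7, 14]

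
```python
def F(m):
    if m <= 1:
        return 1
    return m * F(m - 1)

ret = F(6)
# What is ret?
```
Call trace:
F(m=6)
  F(m=5)
    F(m=4)
      F(m=3)
        F(m=2)
          F(m=1)
          -> return 1
        -> return 2
      -> return 6
    -> return 24
  -> return 120
-> return 720

Final answer: 720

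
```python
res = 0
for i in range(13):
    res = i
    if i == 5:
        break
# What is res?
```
Trace:
  res=0
  res=0, i=0
  res=1, i=1
  res=2, i=2
  res=3, i=3
  res=4, i=4
  res=5, i=5

Final answer: 5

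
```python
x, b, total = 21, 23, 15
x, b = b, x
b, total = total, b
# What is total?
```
Trace:
  x=21, b=23, total=15
  x=23, b=21, total=15
  x=23, b=15, total=21

Final answer: 21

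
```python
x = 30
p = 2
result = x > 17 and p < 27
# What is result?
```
Trace:
  x=30
  x=30, p=2
  x=30, p=2, result=True

Final answer: True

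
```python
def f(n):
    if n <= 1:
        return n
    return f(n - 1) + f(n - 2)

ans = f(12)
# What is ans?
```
Call trace (a repeated sub-call is expanded the first time; later identical calls just restate its return value):
f(n=12)
  f(n=11)
    f(n=10)
      f(n=9)
        f(n=8)
          f(n=7)
            f(n=6)
              f(n=5)
                f(n=4)
                  f(n=3)
                    f(n=2)
                      f(n=1)
                      -> return 1
                      f(n=0)
                      -> return 0
                    -> return 1
                    f(n=1)
                    -> return 1
                  -> return 2
                  f(n=2) -> return 1  (same call as traced above)
                -> return 3
                f(n=3) -> return 2  (same call as traced above)
              -> return 5
              f(n=4) -> return 3  (same call as traced above)
            -> return 8
            f(n=5) -> return 5  (same call as traced above)
          -> return 13
          f(n=6) -> return 8  (same call as traced above)
        -> return 21
        f(n=7) -> return 13  (same call as traced above)
      -> return 34
      f(n=8) -> return 21  (same call as traced above)
    -> return 55
    f(n=9) -> return 34  (same call as traced above)
  -> return 89
  f(n=10) -> return 55  (same call as traced above)
-> return 144

Final answer: 144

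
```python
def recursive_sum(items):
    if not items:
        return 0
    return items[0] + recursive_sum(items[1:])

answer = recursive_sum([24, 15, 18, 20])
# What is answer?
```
Call trace:
recursive_sum(items=[24, 15, 18, 20])
  recursive_sum(items=[15, 18, 20])
    recursive_sum(items=[18, 20])
      recursive_sum(items=[20])
        recursive_sum(items=[])
        -> return 0
      -> return 20
    -> return 38
  -> return 53
-> return 77

Final answer: 77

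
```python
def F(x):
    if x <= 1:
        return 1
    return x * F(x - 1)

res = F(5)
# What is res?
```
Call trace:
F(x=5)
  F(x=4)
    F(x=3)
      F(x=2)
        F(x=1)
        -> return 1
      -> return 2
    -> return 6
  -> return 24
-> return 120

Final answer: 120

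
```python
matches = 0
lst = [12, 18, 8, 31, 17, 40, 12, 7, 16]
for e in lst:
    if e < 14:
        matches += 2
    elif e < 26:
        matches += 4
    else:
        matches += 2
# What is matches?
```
Trace:
  matches=0
  matches=2, e=12
  matches=6, e=18
  matches=8, e=8
  matches=10, e=31
  matches=14, e=17
  matches=16, e=40
  matches=18, e=12
  matches=20, e=7
  matches=24, e=16

Final answer: 24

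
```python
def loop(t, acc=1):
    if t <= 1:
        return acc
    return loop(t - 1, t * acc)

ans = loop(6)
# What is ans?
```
Call trace:
loop(t=6, acc=1)
  loop(t=5, acc=6)
    loop(t=4, acc=30)
      loop(t=3, acc=120)
        loop(t=2, acc=360)
          loop(t=1, acc=720)
          -> return 720
        -> return 720
      -> return 720
    -> return 720
  -> return 720
-> return 720

Final answer: 720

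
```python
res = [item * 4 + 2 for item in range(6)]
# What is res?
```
Trace:
  item=0
  item=1
  item=2
  item=3
  item=4
  item=5
  res=[2, 6, 10, 14, 18, 22]

Final answer: [2, 6, 10, 14, 18, 22]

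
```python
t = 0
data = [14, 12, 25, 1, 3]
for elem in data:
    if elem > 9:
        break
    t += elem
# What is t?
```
Trace:
  t=0
  t=0, elem=14

Final answer: 0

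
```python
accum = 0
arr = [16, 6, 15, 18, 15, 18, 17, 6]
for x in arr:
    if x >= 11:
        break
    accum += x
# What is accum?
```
Trace:
  accum=0
  accum=0, x=16

Final answer: 0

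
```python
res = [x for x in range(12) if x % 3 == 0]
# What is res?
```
Trace:
  x=0
  x=1
  x=2
  x=3
  x=4
  x=5
  x=6
  x=7
  x=8
  x=9
  x=10
  x=11
  res=[0, 3, 6, 9]

Final answer: [0, 3, 6, 9]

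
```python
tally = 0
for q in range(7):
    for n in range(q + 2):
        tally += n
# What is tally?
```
Trace:
  tally=0
  tally=0, q=0, n=0
  tally=1, q=0, n=1
  tally=1, q=1, n=0
  tally=2, q=1, n=1
  tally=4, q=1, n=2
  tally=4, q=2, n=0
  tally=5, q=2, n=1
  tally=7, q=2, n=2
  tally=10, q=2, n=3
  tally=10, q=3, n=0
  tally=11, q=3, n=1
  tally=13, q=3, n=2
  tally=16, q=3, n=3
  tally=20, q=3, n=4
  tally=20, q=4, n=0
  tally=21, q=4, n=1
  tally=23, q=4, n=2
  tally=26, q=4, n=3
  tally=30, q=4, n=4
  tally=35, q=4, n=5
  tally=35, q=5, n=0
  tally=36, q=5, n=1
  tally=38, q=5, n=2
  tally=41, q=5, n=3
  tally=45, q=5, n=4
  tally=50, q=5, n=5
  tally=56, q=5, n=6
  tally=56, q=6, n=0
  tally=57, q=6, n=1
  tally=59, q=6, n=2
  tally=62, q=6, n=3
  tally=66, q=6, n=4
  tally=71, q=6, n=5
  tally=77, q=6, n=6
  tally=84, q=6, n=7

Final answer: 84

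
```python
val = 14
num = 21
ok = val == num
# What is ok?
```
Trace:
  val=14
  val=14, num=21
  val=14, num=21, ok=False

Final answer: False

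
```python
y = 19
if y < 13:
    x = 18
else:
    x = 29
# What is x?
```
Trace:
  y=19
  y=19, x=29

Final answer: 29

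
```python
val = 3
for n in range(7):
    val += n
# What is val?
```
Trace:
  val=3
  val=3, n=0
  val=4, n=1
  val=6, n=2
  val=9, n=3
  val=13, n=4
  val=18, n=5
  val=24, n=6

Final answer: 24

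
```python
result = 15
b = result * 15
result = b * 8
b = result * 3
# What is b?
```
Trace:
  result=15
  result=15, b=225
  result=1800, b=225
  result=1800, b=5400

Final answer: 5400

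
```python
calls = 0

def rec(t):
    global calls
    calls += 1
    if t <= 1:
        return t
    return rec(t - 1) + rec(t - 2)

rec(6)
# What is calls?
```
Call trace (a repeated sub-call is expanded the first time; later identical calls just restate its return value):
rec(t=6)
  rec(t=5)
    rec(t=4)
      rec(t=3)
        rec(t=2)
          rec(t=1)
          -> return 1
          rec(t=0)
          -> return 0
        -> return 1
        rec(t=1)
        -> return 1
      -> return 2
      rec(t=2) -> return 1  (same call as traced above)
    -> return 3
    rec(t=3) -> return 2  (same call as traced above)
  -> return 5
  rec(t=4) -> return 3  (same call as traced above)
-> return 8

calls is incremented once per call, so count the calls in each subtree. Let C(t) = number of calls made by rec(t).
C(0) = C(1) = 1 (base case, no recursion); C(t) = 1 + C(t - 1) + C(t - 2) otherwise.
C(2) = 1 + C(1) + C(0) = 1 + 1 + 1 = 3
C(3) = 1 + C(2) + C(1) = 1 + 3 + 1 = 5
C(4) = 1 + C(3) + C(2) = 1 + 5 + 3 = 9
C(5) = 1 + C(4) + C(3) = 1 + 9 + 5 = 15
C(6) = 1 + C(5) + C(4) = 1 + 15 + 9 = 25
calls = C(6) = 25

Final answer: 25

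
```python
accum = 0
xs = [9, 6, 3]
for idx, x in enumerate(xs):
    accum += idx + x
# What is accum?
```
Trace:
  accum=0
  accum=9, idx=0, x=9
  accum=16, idx=1, x=6
  accum=21, idx=2, x=3

Final answer: 21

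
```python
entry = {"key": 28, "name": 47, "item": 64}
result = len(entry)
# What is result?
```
Trace:
  entry={'key': 28, 'name': 47, 'item': 64}
  entry={'key': 28, 'name': 47, 'item': 64}, result=3

Final answer: 3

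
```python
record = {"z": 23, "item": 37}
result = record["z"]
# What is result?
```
Trace:
  record={'z': 23, 'item': 37}
  record={'z': 23, 'item': 37}, result=23

Final answer: 23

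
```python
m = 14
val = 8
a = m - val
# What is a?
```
Trace:
  m=14
  m=14, val=8
  m=14, val=8, a=6

Final answer: 6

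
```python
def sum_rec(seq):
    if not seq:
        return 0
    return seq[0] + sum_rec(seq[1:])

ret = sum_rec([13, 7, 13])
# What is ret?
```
Call trace:
sum_rec(seq=[13, 7, 13])
  sum_rec(seq=[7, 13])
    sum_rec(seq=[13])
      sum_rec(seq=[])
      -> return 0
    -> return 13
  -> return 20
-> return 33

Final answer: 33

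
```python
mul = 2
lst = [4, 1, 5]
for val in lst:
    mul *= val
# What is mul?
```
Trace:
  mul=2
  mul=8, val=4
  mul=8, val=1
  mul=40, val=5

Final answer: 40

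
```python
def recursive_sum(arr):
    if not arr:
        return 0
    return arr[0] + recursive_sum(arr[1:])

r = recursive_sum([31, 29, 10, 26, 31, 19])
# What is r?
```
Call trace:
recursive_sum(arr=[31, 29, 10, 26, 31, 19])
  recursive_sum(arr=[29, 10, 26, 31, 19])
    recursive_sum(arr=[10, 26, 31, 19])
      recursive_sum(arr=[26, 31, 19])
        recursive_sum(arr=[31, 19])
          recursive_sum(arr=[19])
            recursive_sum(arr=[])
            -> return 0
          -> return 19
        -> return 50
      -> return 76
    -> return 86
  -> return 115
-> return 146

Final answer: 146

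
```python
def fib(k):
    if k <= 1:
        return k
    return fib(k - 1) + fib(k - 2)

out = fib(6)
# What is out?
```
Call trace (a repeated sub-call is expanded the first time; later identical calls just restate its return value):
fib(k=6)
  fib(k=5)
    fib(k=4)
      fib(k=3)
        fib(k=2)
          fib(k=1)
          -> return 1
          fib(k=0)
          -> return 0
        -> return 1
        fib(k=1)
        -> return 1
      -> return 2
      fib(k=2) -> return 1  (same call as traced above)
    -> return 3
    fib(k=3) -> return 2  (same call as traced above)
  -> return 5
  fib(k=4) -> return 3  (same call as traced above)
-> return 8

Final answer: 8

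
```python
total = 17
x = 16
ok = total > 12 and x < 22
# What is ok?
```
Trace:
  total=17
  total=17, x=16
  total=17, x=16, ok=True

Final answer: True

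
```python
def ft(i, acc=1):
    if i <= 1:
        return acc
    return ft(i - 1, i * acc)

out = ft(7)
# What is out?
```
Call trace:
ft(i=7, acc=1)
  ft(i=6, acc=7)
    ft(i=5, acc=42)
      ft(i=4, acc=210)
        ft(i=3, acc=840)
          ft(i=2, acc=2520)
            ft(i=1, acc=5040)
            -> return 5040
          -> return 5040
        -> return 5040
      -> return 5040
    -> return 5040
  -> return 5040
-> return 5040

Final answer: 5040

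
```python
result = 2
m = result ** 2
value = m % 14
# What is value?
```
Trace:
  result=2
  result=2, m=4
  result=2, m=4, value=4

Final answer: 4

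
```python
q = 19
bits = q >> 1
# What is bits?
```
Trace:
  q=19
  q=19, bits=9

Final answer: 9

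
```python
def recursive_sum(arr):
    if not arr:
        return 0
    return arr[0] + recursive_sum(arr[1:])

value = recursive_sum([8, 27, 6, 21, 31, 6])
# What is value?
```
Call trace:
recursive_sum(arr=[8, 27, 6, 21, 31, 6])
  recursive_sum(arr=[27, 6, 21, 31, 6])
    recursive_sum(arr=[6, 21, 31, 6])
      recursive_sum(arr=[21, 31, 6])
        recursive_sum(arr=[31, 6])
          recursive_sum(arr=[6])
            recursive_sum(arr=[])
            -> return 0
          -> return 6
        -> return 37
      -> return 58
    -> return 64
  -> return 91
-> return 99

Final answer: 99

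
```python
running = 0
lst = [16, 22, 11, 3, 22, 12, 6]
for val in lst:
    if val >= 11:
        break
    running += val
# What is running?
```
Trace:
  running=0
  running=0, val=16

Final answer: 0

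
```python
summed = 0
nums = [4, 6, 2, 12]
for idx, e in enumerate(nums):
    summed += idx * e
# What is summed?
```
Trace:
  summed=0
  summed=0, idx=0, e=4
  summed=6, idx=1, e=6
  summed=10, idx=2, e=2
  summed=46, idx=3, e=12

Final answer: 46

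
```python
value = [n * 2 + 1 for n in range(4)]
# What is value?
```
Trace:
  n=0
  n=1
  n=2
  n=3
  value=[1, 3, 5, 7]

Final answer: [1, 3, 5, 7]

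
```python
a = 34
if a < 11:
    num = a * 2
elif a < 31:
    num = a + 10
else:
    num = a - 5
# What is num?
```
Trace:
  a=34
  a=34, num=29

Final answer: 29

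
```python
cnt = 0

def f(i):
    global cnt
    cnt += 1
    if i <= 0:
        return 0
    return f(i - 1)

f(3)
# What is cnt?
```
Call trace:
f(i=3)
  f(i=2)
    f(i=1)
      f(i=0)
      -> return 0
    -> return 0
  -> return 0
-> return 0

cnt is incremented once per call. f is entered once for each i = 3, 2, 1, 0 (the i <= 0 call returns without recursing), i.e. 3 + 1 calls.
cnt = 4

Final answer: 4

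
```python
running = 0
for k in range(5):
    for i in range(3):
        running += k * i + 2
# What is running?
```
Trace:
  running=0
  running=2, k=0, i=0
  running=4, k=0, i=1
  running=6, k=0, i=2
  running=8, k=1, i=0
  running=11, k=1, i=1
  running=15, k=1, i=2
  running=17, k=2, i=0
  running=21, k=2, i=1
  running=27, k=2, i=2
  running=29, k=3, i=0
  running=34, k=3, i=1
  running=42, k=3, i=2
  running=44, k=4, i=0
  running=50, k=4, i=1
  running=60, k=4, i=2

Final answer: 60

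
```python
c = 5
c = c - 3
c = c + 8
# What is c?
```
Trace:
  c=5
  c=2
  c=10

Final answer: 10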